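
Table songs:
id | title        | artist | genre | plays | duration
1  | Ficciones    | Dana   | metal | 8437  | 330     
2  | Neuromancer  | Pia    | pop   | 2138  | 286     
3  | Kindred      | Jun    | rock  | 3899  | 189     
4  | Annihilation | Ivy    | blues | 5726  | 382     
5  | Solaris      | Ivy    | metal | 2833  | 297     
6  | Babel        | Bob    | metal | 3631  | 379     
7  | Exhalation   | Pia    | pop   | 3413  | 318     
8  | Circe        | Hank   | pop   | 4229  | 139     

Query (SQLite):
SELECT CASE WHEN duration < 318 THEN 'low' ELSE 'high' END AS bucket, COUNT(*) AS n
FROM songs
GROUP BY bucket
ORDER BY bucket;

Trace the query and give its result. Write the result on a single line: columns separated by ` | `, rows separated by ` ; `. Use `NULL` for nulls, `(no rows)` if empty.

high | 4 ; low | 4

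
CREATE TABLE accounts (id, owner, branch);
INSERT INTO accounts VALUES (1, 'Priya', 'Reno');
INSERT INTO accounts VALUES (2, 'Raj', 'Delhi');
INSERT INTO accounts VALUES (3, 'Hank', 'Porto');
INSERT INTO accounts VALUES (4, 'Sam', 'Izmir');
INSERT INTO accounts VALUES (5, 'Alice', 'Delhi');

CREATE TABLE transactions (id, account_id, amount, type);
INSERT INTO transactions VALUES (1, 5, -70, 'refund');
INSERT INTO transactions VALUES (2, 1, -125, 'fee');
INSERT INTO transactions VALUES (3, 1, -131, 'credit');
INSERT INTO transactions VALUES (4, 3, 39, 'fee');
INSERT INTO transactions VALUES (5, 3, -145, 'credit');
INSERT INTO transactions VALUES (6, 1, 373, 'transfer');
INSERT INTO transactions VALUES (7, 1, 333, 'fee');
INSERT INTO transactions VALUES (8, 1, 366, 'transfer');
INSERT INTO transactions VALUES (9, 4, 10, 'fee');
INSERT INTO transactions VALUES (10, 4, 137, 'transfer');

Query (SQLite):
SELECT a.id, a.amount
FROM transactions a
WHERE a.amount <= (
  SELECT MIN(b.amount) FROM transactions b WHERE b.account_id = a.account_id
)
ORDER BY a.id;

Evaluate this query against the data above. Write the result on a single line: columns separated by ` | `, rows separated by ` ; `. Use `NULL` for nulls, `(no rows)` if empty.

For each transactions row a, compute MIN(amount) over rows sharing a.account_id.
Keep row a if a.amount <= that per-group MIN.
  account_id=1: MIN(amount) = -131
  account_id=3: MIN(amount) = -145
  account_id=4: MIN(amount) = 10
  account_id=5: MIN(amount) = -70

1 | -70 ; 3 | -131 ; 5 | -145 ; 9 | 10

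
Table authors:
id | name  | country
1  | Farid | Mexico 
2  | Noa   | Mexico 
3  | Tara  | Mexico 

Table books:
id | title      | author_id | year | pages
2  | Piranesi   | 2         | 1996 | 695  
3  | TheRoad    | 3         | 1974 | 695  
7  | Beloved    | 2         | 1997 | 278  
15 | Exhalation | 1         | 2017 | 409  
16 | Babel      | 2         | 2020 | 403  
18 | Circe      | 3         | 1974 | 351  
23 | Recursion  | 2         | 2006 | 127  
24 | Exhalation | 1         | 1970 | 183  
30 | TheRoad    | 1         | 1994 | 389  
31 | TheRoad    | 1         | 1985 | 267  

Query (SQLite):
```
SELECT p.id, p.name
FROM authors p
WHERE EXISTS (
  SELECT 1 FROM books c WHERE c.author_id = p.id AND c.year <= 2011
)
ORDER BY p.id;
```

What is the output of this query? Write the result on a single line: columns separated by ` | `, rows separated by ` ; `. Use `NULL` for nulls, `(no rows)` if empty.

1 | Farid ; 2 | Noa ; 3 | Tara

For each authors row, check whether any books with matching author_id has year <= 2011.
Keep rows where that is true.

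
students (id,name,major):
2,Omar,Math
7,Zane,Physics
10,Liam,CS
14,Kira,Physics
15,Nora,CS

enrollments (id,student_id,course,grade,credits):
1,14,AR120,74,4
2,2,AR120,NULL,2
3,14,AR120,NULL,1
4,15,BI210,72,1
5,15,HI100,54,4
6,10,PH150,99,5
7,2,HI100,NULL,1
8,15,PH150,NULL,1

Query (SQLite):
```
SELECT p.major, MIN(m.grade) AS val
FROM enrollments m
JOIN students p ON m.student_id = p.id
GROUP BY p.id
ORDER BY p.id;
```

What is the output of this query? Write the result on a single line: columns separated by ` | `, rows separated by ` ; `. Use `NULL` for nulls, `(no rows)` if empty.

Join each enrollments row to its students via student_id.
Group joined rows by students.id; compute MIN(m.grade) per group.
  2: ids {2, 7} → MIN(m.grade)=NULL
  10: ids {6} → MIN(m.grade)=99
  14: ids {1, 3} → MIN(m.grade)=74
  15: ids {4, 5, 8} → MIN(m.grade)=54

Math | NULL ; CS | 99 ; Physics | 74 ; CS | 54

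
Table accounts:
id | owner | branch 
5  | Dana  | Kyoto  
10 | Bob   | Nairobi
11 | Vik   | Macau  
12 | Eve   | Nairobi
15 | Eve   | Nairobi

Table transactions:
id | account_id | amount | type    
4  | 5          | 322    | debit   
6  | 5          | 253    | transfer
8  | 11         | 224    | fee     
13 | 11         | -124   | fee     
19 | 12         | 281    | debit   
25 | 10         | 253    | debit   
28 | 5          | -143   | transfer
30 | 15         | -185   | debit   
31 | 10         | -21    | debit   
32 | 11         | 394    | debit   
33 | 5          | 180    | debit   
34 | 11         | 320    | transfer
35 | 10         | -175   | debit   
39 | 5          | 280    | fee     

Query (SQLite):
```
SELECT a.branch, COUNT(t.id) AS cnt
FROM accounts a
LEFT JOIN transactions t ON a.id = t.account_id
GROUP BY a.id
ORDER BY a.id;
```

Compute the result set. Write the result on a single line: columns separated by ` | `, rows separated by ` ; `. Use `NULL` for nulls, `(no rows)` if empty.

Kyoto | 5 ; Nairobi | 3 ; Macau | 4 ; Nairobi | 1 ; Nairobi | 1

LEFT JOIN keeps every accounts row; unmatched ones get NULL for transactions columns.
Group by accounts.id and compute COUNT(t.id). COUNT(col) of an all-NULL group is 0.
  5: ids {4, 6, 28, 33, 39} → COUNT(t.id)=5
  10: ids {25, 31, 35} → COUNT(t.id)=3
  11: ids {8, 13, 32, 34} → COUNT(t.id)=4
  12: ids {19} → COUNT(t.id)=1
  15: ids {30} → COUNT(t.id)=1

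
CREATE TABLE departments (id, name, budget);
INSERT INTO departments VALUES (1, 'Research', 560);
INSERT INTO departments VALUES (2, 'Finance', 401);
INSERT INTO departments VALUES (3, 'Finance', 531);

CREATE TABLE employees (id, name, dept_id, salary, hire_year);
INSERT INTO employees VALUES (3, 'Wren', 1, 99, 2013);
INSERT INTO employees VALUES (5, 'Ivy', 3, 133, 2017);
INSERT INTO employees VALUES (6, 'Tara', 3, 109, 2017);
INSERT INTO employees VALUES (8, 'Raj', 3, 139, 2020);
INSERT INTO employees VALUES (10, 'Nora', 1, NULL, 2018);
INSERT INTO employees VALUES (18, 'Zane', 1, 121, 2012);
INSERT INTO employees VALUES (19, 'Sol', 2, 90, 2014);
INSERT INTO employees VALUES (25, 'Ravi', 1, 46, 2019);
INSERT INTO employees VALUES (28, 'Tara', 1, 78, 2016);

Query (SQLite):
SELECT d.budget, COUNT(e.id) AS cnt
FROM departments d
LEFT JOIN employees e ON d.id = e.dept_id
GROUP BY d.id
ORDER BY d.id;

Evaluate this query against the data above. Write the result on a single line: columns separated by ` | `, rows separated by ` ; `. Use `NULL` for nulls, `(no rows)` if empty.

560 | 5 ; 401 | 1 ; 531 | 3

LEFT JOIN keeps every departments row; unmatched ones get NULL for employees columns.
Group by departments.id and compute COUNT(e.id). COUNT(col) of an all-NULL group is 0.
  1: ids {3, 10, 18, 25, 28} → COUNT(e.id)=5
  2: ids {19} → COUNT(e.id)=1
  3: ids {5, 6, 8} → COUNT(e.id)=3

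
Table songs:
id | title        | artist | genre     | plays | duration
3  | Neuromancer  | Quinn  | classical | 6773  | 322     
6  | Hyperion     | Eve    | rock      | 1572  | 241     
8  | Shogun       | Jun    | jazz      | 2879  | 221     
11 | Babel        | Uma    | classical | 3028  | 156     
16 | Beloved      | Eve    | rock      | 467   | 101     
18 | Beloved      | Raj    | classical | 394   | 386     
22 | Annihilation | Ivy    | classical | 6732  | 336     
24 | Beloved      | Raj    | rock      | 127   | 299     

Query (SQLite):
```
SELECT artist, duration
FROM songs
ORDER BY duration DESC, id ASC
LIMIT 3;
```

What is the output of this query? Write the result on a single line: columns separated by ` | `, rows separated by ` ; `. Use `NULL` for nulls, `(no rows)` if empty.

Raj | 386 ; Ivy | 336 ; Quinn | 322

Sort by duration desc, tiebreak id asc: (386, id=18), (336, id=22), (322, id=3), (299, id=24), (241, id=6), (221, id=8) …. Take first 3.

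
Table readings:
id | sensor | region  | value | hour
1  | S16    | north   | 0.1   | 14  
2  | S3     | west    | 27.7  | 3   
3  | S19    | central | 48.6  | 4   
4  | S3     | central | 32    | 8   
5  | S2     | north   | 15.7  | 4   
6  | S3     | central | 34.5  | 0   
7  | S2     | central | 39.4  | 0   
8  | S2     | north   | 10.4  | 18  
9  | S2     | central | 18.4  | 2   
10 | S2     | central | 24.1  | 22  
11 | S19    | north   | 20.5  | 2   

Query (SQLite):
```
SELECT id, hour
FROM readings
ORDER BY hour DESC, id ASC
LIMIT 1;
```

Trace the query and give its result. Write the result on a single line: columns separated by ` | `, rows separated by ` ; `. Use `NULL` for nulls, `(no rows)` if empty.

Sort by hour desc, tiebreak id asc: (22, id=10), (18, id=8), (14, id=1), (8, id=4) …. Take first 1.

10 | 22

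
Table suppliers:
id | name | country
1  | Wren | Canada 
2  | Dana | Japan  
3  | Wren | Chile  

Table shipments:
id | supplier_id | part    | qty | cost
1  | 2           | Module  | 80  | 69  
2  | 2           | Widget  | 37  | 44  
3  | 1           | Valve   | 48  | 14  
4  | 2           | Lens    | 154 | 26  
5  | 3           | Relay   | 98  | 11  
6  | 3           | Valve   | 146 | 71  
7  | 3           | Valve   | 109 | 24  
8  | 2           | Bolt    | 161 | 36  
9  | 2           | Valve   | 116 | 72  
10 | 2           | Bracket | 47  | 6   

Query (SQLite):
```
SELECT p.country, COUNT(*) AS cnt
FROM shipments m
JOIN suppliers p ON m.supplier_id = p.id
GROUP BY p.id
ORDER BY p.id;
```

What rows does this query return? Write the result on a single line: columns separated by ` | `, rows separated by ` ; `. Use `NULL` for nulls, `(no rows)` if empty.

Join each shipments row to its suppliers via supplier_id.
Group joined rows by suppliers.id; compute COUNT(*) per group.
  1: ids {3} → COUNT(*)=1
  2: ids {1, 2, 4, 8, 9, 10} → COUNT(*)=6
  3: ids {5, 6, 7} → COUNT(*)=3

Canada | 1 ; Japan | 6 ; Chile | 3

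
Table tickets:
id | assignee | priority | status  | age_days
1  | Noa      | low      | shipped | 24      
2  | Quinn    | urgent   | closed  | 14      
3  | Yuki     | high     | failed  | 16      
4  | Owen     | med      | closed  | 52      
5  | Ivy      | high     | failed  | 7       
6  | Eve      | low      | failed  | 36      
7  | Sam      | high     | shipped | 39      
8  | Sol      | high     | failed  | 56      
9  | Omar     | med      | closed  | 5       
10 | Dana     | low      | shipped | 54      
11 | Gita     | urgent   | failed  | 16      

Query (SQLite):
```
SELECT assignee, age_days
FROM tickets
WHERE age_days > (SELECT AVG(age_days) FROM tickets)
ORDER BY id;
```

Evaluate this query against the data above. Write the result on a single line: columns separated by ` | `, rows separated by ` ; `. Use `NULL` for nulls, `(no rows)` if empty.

Owen | 52 ; Eve | 36 ; Sam | 39 ; Sol | 56 ; Dana | 54

Scalar subquery: AVG(age_days) over all tickets rows = 29.0.
Keep rows where age_days > that value.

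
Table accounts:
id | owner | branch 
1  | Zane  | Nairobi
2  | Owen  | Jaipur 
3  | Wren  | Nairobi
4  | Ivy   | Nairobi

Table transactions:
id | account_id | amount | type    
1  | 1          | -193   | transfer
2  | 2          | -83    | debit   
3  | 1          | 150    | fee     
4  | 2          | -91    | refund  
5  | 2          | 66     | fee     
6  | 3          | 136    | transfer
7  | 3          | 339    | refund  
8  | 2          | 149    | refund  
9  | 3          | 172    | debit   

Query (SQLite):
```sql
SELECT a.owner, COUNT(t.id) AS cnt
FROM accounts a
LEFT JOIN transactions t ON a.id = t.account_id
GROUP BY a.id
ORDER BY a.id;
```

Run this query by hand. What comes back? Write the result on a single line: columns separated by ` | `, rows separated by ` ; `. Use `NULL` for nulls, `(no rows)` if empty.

Zane | 2 ; Owen | 4 ; Wren | 3 ; Ivy | 0

LEFT JOIN keeps every accounts row; unmatched ones get NULL for transactions columns.
Group by accounts.id and compute COUNT(t.id). COUNT(col) of an all-NULL group is 0.
  1: ids {1, 3} → COUNT(t.id)=2
  2: ids {2, 4, 5, 8} → COUNT(t.id)=4
  3: ids {6, 7, 9} → COUNT(t.id)=3
  4: ids {—} → COUNT(t.id)=0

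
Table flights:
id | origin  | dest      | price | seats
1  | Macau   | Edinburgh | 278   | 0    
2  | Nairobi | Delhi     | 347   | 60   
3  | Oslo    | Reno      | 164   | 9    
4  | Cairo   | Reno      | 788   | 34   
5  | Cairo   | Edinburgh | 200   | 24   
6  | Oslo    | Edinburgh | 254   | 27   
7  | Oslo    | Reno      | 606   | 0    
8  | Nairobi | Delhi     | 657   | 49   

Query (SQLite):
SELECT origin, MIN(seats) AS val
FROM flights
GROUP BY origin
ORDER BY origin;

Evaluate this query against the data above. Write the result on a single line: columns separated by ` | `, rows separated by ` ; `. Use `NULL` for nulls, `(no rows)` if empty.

Partition flights by origin; compute MIN(seats) within each group.
  Cairo: ids {4, 5} → MIN(seats)=24
  Macau: ids {1} → MIN(seats)=0
  Nairobi: ids {2, 8} → MIN(seats)=49
  Oslo: ids {3, 6, 7} → MIN(seats)=0

Cairo | 24 ; Macau | 0 ; Nairobi | 49 ; Oslo | 0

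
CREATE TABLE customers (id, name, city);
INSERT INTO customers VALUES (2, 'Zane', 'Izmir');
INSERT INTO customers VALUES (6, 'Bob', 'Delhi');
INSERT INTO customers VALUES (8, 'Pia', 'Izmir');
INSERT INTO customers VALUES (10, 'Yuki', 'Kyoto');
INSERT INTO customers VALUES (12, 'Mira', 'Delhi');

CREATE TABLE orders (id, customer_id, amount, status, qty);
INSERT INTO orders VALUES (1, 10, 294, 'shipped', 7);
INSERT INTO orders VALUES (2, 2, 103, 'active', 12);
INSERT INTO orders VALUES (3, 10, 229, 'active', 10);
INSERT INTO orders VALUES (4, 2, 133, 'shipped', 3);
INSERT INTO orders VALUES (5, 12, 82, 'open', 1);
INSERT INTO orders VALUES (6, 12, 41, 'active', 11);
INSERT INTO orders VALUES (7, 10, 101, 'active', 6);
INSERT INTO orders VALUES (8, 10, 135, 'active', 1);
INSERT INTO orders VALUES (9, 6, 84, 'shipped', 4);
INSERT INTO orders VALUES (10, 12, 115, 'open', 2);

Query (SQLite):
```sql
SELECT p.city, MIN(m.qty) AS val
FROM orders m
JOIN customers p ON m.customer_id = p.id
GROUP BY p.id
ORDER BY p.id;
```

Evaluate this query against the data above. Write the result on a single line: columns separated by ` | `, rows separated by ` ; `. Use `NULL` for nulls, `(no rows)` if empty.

Izmir | 3 ; Delhi | 4 ; Kyoto | 1 ; Delhi | 1

Join each orders row to its customers via customer_id.
Group joined rows by customers.id; compute MIN(m.qty) per group.
  2: ids {2, 4} → MIN(m.qty)=3
  6: ids {9} → MIN(m.qty)=4
  10: ids {1, 3, 7, 8} → MIN(m.qty)=1
  12: ids {5, 6, 10} → MIN(m.qty)=1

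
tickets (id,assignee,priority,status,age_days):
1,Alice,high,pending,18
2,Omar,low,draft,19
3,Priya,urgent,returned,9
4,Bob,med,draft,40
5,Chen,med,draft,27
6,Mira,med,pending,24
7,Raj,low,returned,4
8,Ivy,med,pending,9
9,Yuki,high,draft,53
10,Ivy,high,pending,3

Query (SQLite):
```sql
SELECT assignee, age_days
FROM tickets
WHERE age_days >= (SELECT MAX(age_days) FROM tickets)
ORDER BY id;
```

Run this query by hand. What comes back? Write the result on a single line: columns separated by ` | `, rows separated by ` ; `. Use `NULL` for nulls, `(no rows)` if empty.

Scalar subquery: MAX(age_days) over all tickets rows = 53.
Keep rows where age_days >= that value.

Yuki | 53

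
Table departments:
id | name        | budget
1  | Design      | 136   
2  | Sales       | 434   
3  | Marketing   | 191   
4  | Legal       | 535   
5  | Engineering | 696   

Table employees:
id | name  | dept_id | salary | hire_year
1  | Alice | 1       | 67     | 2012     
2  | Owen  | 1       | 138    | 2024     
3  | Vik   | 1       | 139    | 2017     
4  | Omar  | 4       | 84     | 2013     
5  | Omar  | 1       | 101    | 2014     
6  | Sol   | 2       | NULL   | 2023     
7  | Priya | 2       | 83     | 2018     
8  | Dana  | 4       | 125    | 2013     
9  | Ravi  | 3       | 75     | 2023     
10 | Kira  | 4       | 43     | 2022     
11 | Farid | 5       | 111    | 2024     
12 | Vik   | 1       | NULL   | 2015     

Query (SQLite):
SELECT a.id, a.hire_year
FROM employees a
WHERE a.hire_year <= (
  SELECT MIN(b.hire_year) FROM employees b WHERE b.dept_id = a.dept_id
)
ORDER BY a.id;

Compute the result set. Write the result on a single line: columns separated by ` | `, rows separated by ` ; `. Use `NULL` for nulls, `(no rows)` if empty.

1 | 2012 ; 4 | 2013 ; 7 | 2018 ; 8 | 2013 ; 9 | 2023 ; 11 | 2024

For each employees row a, compute MIN(hire_year) over rows sharing a.dept_id.
Keep row a if a.hire_year <= that per-group MIN.
  dept_id=1: MIN(hire_year) = 2012
  dept_id=2: MIN(hire_year) = 2018
  dept_id=3: MIN(hire_year) = 2023
  dept_id=4: MIN(hire_year) = 2013
  dept_id=5: MIN(hire_year) = 2024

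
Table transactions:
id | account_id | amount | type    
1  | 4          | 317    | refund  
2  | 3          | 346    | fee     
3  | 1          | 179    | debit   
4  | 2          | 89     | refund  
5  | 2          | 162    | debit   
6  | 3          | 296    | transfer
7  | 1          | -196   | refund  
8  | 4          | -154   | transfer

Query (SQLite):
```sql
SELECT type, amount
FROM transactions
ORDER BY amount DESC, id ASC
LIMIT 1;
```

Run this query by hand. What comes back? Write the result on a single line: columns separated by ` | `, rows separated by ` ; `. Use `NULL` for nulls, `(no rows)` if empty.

fee | 346

Sort by amount desc, tiebreak id asc: (346, id=2), (317, id=1), (296, id=6), (179, id=3) …. Take first 1.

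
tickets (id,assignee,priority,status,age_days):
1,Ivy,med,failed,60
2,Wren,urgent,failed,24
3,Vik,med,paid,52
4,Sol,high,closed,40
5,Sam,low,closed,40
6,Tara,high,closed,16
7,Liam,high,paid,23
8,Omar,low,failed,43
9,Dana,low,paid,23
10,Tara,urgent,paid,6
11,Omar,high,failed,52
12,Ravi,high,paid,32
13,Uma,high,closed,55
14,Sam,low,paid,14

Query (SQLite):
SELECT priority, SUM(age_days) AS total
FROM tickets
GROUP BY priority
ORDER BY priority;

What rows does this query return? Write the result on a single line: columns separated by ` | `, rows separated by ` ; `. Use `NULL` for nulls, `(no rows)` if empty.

high | 218 ; low | 120 ; med | 112 ; urgent | 30

Partition tickets by priority; compute SUM(age_days) within each group.
  high: ids {4, 6, 7, 11, 12, 13} → SUM(age_days)=218
  low: ids {5, 8, 9, 14} → SUM(age_days)=120
  med: ids {1, 3} → SUM(age_days)=112
  urgent: ids {2, 10} → SUM(age_days)=30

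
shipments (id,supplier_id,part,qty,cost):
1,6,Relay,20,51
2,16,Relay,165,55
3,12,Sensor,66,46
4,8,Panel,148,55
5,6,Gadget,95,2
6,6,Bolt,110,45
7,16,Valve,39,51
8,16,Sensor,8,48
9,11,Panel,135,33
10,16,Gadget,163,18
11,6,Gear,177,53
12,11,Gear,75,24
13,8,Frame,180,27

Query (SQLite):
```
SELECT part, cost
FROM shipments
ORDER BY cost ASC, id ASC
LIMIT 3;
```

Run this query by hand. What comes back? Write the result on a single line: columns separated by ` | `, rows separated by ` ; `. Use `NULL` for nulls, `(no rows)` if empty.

Gadget | 2 ; Gadget | 18 ; Gear | 24

Sort by cost asc, tiebreak id asc: (2, id=5), (18, id=10), (24, id=12), (27, id=13), (33, id=9), (45, id=6) …. Take first 3.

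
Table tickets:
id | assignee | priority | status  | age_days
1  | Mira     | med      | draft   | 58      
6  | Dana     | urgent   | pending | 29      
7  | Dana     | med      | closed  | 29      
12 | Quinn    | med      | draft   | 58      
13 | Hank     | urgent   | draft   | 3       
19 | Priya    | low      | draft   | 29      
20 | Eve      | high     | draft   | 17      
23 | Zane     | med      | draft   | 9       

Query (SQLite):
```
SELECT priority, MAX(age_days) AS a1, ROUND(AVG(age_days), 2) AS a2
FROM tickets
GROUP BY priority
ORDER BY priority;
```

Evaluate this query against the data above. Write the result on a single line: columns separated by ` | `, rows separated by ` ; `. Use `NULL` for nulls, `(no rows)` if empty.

high | 17 | 17 ; low | 29 | 29 ; med | 58 | 38.5 ; urgent | 29 | 16

Group tickets by priority.
Per group compute: MAX(age_days), ROUND(AVG(age_days), 2).
  high: ids {20} → MAX(age_days)=17, ROUND(AVG(age_days), 2)=17
  low: ids {19} → MAX(age_days)=29, ROUND(AVG(age_days), 2)=29
  med: ids {1, 7, 12, 23} → MAX(age_days)=58, ROUND(AVG(age_days), 2)=38.5
  urgent: ids {6, 13} → MAX(age_days)=29, ROUND(AVG(age_days), 2)=16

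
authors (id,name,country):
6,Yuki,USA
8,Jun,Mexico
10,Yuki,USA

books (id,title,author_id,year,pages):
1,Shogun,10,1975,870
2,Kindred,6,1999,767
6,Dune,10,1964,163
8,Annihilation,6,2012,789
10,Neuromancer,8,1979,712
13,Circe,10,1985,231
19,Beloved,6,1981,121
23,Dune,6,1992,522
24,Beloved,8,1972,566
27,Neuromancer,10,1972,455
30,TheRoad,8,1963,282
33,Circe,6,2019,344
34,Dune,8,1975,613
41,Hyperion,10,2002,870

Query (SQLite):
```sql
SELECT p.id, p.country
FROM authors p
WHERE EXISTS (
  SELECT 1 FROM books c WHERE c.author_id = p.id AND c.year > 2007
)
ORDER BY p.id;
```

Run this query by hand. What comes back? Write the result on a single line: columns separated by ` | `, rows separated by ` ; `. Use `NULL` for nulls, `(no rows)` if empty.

6 | USA

For each authors row, check whether any books with matching author_id has year > 2007.
Keep rows where that is true.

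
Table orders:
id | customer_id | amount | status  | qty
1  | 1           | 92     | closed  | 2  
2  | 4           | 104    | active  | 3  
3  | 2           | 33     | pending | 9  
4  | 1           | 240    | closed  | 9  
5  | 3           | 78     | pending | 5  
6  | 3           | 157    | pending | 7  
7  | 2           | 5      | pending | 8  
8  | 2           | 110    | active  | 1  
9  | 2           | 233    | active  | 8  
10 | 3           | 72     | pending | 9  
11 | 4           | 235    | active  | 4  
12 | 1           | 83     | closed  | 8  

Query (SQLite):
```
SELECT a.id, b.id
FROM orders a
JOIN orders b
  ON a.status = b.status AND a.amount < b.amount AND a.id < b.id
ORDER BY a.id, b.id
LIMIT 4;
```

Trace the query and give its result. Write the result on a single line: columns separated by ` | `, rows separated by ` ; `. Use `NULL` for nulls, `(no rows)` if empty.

Pairs (a,b) with same status, a.amount < b.amount, a.id < b.id.
status groups: active:{2,8,9,11} closed:{1,4,12} pending:{3,5,6,7,10}
Ordered by (a.id, b.id); first 4.

1 | 4 ; 2 | 8 ; 2 | 9 ; 2 | 11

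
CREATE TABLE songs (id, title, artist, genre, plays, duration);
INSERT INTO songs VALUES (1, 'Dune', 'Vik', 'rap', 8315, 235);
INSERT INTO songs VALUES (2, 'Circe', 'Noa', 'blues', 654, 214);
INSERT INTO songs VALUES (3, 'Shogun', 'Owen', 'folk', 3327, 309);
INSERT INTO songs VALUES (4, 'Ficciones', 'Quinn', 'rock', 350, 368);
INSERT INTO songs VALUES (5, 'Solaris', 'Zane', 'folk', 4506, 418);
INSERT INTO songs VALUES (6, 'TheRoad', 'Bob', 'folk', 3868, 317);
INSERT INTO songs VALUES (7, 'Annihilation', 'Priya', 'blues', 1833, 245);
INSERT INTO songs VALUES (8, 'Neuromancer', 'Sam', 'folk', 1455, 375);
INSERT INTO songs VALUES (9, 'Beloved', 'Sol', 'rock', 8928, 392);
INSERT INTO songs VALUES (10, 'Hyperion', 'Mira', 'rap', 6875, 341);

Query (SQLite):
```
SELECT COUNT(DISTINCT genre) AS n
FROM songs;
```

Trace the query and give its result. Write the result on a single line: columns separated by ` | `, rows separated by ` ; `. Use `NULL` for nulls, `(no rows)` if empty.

4

Count distinct non-NULL genre values.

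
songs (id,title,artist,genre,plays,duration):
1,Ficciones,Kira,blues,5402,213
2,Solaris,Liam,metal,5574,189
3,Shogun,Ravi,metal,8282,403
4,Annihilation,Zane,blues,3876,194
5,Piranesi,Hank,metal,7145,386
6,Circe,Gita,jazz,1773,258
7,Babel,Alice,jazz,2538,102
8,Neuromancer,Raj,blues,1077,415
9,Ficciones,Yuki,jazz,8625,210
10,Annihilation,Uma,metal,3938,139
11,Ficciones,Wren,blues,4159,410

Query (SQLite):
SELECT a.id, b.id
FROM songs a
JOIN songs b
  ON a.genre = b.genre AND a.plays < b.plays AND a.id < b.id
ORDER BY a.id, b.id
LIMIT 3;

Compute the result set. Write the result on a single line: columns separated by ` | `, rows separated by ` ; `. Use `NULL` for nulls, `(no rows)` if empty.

Pairs (a,b) with same genre, a.plays < b.plays, a.id < b.id.
genre groups: blues:{1,4,8,11} jazz:{6,7,9} metal:{2,3,5,10}
Ordered by (a.id, b.id); first 3.

2 | 3 ; 2 | 5 ; 4 | 11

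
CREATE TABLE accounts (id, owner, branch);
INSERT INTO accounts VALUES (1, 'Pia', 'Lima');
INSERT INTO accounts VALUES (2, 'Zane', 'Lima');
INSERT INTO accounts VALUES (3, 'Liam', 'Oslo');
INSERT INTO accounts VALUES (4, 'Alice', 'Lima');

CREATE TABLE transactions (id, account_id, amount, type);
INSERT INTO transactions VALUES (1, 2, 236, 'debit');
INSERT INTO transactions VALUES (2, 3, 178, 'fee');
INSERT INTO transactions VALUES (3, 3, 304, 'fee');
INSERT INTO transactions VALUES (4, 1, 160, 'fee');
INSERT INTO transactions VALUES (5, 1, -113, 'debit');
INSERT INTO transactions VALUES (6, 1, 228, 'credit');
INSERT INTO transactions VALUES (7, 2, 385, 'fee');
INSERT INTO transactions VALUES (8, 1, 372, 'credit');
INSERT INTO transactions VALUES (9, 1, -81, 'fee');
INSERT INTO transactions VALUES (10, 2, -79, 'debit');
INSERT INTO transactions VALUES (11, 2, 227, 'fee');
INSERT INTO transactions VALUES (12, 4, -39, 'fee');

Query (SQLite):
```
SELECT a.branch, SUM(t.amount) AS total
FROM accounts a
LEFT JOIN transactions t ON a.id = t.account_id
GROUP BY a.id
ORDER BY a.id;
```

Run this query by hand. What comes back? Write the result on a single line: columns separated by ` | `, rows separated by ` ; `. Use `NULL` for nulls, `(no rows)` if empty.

LEFT JOIN keeps every accounts row; unmatched ones get NULL for transactions columns.
Group by accounts.id and compute SUM(t.amount). SUM over an all-NULL group is NULL.
  1: ids {4, 5, 6, 8, 9} → SUM(t.amount)=566
  2: ids {1, 7, 10, 11} → SUM(t.amount)=769
  3: ids {2, 3} → SUM(t.amount)=482
  4: ids {12} → SUM(t.amount)=-39

Lima | 566 ; Lima | 769 ; Oslo | 482 ; Lima | -39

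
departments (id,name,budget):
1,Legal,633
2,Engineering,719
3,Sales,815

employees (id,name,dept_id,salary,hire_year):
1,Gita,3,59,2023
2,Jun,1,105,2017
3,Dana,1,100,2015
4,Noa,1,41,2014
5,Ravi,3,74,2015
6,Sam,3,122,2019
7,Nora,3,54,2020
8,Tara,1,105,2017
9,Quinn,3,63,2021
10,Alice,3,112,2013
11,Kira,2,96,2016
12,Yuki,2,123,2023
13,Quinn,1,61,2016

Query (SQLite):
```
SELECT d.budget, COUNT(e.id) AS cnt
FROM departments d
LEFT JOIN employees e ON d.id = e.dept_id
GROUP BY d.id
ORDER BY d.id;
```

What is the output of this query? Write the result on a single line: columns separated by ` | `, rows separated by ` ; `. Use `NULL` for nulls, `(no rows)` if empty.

633 | 5 ; 719 | 2 ; 815 | 6

LEFT JOIN keeps every departments row; unmatched ones get NULL for employees columns.
Group by departments.id and compute COUNT(e.id). COUNT(col) of an all-NULL group is 0.
  1: ids {2, 3, 4, 8, 13} → COUNT(e.id)=5
  2: ids {11, 12} → COUNT(e.id)=2
  3: ids {1, 5, 6, 7, 9, 10} → COUNT(e.id)=6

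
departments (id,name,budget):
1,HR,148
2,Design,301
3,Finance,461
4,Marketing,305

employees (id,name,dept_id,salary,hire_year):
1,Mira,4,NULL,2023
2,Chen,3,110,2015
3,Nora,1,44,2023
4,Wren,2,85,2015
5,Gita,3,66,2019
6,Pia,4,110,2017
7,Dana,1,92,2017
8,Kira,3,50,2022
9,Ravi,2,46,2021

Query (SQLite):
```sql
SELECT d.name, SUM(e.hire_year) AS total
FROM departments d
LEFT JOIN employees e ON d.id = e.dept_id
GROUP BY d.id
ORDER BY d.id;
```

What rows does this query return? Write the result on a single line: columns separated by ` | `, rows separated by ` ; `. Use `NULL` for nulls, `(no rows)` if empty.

HR | 4040 ; Design | 4036 ; Finance | 6056 ; Marketing | 4040

LEFT JOIN keeps every departments row; unmatched ones get NULL for employees columns.
Group by departments.id and compute SUM(e.hire_year). SUM over an all-NULL group is NULL.
  1: ids {3, 7} → SUM(e.hire_year)=4040
  2: ids {4, 9} → SUM(e.hire_year)=4036
  3: ids {2, 5, 8} → SUM(e.hire_year)=6056
  4: ids {1, 6} → SUM(e.hire_year)=4040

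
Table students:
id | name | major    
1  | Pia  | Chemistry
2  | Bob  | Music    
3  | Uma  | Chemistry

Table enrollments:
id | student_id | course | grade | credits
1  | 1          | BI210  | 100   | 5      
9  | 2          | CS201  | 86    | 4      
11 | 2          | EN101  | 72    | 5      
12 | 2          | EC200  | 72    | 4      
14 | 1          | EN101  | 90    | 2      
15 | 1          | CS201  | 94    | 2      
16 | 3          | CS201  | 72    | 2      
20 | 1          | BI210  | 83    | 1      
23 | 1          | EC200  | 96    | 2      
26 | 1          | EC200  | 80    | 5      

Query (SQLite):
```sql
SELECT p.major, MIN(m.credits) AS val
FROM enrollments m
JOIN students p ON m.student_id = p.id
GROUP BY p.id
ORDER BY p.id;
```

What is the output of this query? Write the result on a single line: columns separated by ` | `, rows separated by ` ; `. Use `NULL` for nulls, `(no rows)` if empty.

Join each enrollments row to its students via student_id.
Group joined rows by students.id; compute MIN(m.credits) per group.
  1: ids {1, 14, 15, 20, 23, 26} → MIN(m.credits)=1
  2: ids {9, 11, 12} → MIN(m.credits)=4
  3: ids {16} → MIN(m.credits)=2

Chemistry | 1 ; Music | 4 ; Chemistry | 2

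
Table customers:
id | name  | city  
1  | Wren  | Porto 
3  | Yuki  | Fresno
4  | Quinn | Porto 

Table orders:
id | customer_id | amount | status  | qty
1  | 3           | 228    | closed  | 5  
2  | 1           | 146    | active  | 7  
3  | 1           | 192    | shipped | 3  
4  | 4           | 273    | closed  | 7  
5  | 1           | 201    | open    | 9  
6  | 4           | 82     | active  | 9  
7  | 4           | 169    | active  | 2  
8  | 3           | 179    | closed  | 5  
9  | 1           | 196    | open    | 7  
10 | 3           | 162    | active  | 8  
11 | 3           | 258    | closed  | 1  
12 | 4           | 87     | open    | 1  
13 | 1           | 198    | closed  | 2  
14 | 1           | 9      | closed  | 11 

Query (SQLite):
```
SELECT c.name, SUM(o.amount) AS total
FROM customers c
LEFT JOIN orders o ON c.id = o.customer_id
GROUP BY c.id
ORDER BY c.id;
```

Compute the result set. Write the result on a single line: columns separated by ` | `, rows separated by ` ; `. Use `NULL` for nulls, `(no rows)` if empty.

Wren | 942 ; Yuki | 827 ; Quinn | 611

LEFT JOIN keeps every customers row; unmatched ones get NULL for orders columns.
Group by customers.id and compute SUM(o.amount). SUM over an all-NULL group is NULL.
  1: ids {2, 3, 5, 9, 13, 14} → SUM(o.amount)=942
  3: ids {1, 8, 10, 11} → SUM(o.amount)=827
  4: ids {4, 6, 7, 12} → SUM(o.amount)=611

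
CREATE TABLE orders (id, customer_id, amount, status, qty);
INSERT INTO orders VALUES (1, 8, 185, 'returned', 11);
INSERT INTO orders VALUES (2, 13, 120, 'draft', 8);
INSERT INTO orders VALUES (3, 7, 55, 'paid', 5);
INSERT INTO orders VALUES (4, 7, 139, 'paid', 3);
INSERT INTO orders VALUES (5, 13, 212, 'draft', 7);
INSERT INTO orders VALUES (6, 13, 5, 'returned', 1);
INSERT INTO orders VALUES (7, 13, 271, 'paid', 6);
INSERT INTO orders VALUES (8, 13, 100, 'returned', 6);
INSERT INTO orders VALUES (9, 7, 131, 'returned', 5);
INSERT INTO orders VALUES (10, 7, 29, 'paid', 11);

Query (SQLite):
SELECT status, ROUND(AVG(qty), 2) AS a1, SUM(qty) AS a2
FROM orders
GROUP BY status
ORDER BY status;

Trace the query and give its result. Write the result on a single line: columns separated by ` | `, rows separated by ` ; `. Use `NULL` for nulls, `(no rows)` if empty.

draft | 7.5 | 15 ; paid | 6.25 | 25 ; returned | 5.75 | 23

Group orders by status.
Per group compute: ROUND(AVG(qty), 2), SUM(qty).
  draft: ids {2, 5} → ROUND(AVG(qty), 2)=7.5, SUM(qty)=15
  paid: ids {3, 4, 7, 10} → ROUND(AVG(qty), 2)=6.25, SUM(qty)=25
  returned: ids {1, 6, 8, 9} → ROUND(AVG(qty), 2)=5.75, SUM(qty)=23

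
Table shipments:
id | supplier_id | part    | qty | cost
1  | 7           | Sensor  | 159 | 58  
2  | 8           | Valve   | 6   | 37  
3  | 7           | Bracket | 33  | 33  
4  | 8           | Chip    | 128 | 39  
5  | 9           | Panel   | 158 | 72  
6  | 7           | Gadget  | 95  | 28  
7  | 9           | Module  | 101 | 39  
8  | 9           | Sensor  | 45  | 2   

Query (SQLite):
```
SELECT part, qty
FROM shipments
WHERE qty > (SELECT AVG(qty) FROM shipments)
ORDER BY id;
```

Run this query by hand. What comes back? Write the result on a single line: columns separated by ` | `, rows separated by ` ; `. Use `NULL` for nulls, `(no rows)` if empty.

Scalar subquery: AVG(qty) over all shipments rows = 90.625.
Keep rows where qty > that value.

Sensor | 159 ; Chip | 128 ; Panel | 158 ; Gadget | 95 ; Module | 101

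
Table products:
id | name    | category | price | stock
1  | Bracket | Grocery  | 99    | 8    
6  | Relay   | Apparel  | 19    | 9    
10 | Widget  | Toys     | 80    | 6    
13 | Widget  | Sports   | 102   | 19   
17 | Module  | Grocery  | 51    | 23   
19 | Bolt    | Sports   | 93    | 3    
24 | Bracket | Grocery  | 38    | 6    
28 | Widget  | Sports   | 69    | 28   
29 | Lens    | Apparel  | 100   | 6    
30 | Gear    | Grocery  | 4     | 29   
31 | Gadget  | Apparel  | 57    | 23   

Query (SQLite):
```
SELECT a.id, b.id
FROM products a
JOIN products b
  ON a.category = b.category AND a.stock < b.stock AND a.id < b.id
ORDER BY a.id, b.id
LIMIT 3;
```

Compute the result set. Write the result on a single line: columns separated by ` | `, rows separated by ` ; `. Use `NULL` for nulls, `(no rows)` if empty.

1 | 17 ; 1 | 30 ; 6 | 31

Pairs (a,b) with same category, a.stock < b.stock, a.id < b.id.
category groups: Apparel:{6,29,31} Grocery:{1,17,24,30} Sports:{13,19,28} Toys:{10}
Ordered by (a.id, b.id); first 3.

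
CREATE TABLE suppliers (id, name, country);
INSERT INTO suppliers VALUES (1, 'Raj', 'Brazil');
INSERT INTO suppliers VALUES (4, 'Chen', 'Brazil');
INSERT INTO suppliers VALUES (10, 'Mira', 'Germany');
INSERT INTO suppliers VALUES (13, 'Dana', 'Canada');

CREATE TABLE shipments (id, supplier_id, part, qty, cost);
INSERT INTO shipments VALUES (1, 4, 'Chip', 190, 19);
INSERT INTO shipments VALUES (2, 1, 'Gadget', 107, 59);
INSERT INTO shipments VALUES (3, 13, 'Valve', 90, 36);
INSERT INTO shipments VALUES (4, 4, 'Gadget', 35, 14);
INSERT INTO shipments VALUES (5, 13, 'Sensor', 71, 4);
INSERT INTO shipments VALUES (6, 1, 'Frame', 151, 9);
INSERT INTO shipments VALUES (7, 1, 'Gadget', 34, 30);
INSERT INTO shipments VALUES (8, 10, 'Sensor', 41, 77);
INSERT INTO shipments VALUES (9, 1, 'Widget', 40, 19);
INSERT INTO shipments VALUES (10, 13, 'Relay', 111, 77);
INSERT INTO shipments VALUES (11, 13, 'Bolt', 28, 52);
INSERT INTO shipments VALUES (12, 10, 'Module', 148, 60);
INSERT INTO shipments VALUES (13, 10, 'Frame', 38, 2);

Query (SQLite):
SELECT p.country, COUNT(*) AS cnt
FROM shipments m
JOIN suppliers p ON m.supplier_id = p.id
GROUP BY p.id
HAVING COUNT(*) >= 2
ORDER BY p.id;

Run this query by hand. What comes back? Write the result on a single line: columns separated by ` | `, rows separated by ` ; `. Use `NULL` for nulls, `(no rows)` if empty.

Join each shipments row to its suppliers via supplier_id.
Group joined rows by suppliers.id; compute COUNT(*) per group.
HAVING: keep groups with count ≥ 2.
  1: ids {2, 6, 7, 9} → COUNT(*)=4
  4: ids {1, 4} → COUNT(*)=2
  10: ids {8, 12, 13} → COUNT(*)=3
  13: ids {3, 5, 10, 11} → COUNT(*)=4

Brazil | 4 ; Brazil | 2 ; Germany | 3 ; Canada | 4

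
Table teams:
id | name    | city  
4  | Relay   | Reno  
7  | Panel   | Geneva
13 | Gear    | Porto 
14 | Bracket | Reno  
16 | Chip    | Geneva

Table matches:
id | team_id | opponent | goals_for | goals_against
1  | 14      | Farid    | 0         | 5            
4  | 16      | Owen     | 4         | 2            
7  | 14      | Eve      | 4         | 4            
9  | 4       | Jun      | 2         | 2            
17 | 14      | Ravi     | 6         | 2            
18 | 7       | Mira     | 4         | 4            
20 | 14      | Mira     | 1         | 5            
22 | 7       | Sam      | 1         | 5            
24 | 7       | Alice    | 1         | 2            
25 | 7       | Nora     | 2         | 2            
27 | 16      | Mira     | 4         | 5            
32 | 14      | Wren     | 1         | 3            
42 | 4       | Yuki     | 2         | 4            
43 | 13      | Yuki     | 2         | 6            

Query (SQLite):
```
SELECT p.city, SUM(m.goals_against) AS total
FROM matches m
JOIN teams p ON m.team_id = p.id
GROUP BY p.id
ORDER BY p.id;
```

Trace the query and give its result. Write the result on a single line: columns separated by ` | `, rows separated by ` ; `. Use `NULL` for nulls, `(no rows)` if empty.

Join each matches row to its teams via team_id.
Group joined rows by teams.id; compute SUM(m.goals_against) per group.
  4: ids {9, 42} → SUM(m.goals_against)=6
  7: ids {18, 22, 24, 25} → SUM(m.goals_against)=13
  13: ids {43} → SUM(m.goals_against)=6
  14: ids {1, 7, 17, 20, 32} → SUM(m.goals_against)=19
  16: ids {4, 27} → SUM(m.goals_against)=7

Reno | 6 ; Geneva | 13 ; Porto | 6 ; Reno | 19 ; Geneva | 7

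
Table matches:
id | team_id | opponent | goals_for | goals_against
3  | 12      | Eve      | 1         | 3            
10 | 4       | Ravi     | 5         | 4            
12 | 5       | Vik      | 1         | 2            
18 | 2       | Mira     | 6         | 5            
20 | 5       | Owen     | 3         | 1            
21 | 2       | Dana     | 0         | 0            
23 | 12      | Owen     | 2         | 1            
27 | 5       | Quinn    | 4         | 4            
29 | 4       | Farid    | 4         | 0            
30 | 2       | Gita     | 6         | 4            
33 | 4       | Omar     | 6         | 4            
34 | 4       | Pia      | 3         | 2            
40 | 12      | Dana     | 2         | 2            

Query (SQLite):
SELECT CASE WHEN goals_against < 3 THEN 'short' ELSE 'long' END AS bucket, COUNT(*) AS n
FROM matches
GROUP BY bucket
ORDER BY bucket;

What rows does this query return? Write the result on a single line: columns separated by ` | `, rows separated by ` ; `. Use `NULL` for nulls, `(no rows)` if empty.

Bucket rows by goals_against < 3 → 'short' else 'long'; count each bucket.

long | 6 ; short | 7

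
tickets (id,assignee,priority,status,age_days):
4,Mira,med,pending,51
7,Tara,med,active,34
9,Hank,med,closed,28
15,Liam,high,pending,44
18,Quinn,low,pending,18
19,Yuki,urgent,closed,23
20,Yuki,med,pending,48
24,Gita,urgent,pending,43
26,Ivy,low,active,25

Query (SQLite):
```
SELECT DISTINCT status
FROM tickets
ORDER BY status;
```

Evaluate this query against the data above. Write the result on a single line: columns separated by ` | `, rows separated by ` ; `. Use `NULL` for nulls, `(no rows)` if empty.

active ; closed ; pending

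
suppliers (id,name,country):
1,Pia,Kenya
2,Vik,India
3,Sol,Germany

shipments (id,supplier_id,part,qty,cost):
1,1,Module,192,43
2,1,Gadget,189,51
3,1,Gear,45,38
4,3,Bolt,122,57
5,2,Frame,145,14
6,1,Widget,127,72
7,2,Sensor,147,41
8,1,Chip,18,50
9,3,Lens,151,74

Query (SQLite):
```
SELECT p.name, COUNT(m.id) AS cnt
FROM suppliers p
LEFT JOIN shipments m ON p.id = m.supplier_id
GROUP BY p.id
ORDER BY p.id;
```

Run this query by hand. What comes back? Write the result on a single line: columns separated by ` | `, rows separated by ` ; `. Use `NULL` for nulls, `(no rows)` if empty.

LEFT JOIN keeps every suppliers row; unmatched ones get NULL for shipments columns.
Group by suppliers.id and compute COUNT(m.id). COUNT(col) of an all-NULL group is 0.
  1: ids {1, 2, 3, 6, 8} → COUNT(m.id)=5
  2: ids {5, 7} → COUNT(m.id)=2
  3: ids {4, 9} → COUNT(m.id)=2

Pia | 5 ; Vik | 2 ; Sol | 2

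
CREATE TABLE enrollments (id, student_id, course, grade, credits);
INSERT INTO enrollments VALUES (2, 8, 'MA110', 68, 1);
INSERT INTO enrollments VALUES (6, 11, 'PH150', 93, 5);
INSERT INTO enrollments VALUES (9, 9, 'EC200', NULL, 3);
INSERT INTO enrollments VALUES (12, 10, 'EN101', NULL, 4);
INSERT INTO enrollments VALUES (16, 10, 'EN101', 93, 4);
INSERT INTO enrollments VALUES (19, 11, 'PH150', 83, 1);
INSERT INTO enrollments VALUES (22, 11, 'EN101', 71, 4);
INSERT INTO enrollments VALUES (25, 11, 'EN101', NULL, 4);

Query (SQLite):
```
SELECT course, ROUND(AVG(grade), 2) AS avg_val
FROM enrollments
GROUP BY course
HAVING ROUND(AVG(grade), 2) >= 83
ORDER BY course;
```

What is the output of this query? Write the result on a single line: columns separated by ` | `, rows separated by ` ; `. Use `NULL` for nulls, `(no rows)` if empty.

PH150 | 88

Partition enrollments by course; compute ROUND(AVG(grade), 2) within each group.
HAVING: keep groups where ROUND(AVG(grade), 2) >= 83.
  EC200: ids {9} → ROUND(AVG(grade), 2)=NULL
  EN101: ids {12, 16, 22, 25} → ROUND(AVG(grade), 2)=82
  MA110: ids {2} → ROUND(AVG(grade), 2)=68
  PH150: ids {6, 19} → ROUND(AVG(grade), 2)=88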